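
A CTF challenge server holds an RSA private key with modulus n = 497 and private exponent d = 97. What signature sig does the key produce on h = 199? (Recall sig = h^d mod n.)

409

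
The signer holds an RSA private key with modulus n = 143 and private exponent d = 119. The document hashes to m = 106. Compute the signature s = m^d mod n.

85

m^2 ≡ 106^2 = 11236 ≡ 82
m^4 ≡ 82^2 = 6724 ≡ 3
m^8 ≡ 3^2 = 9
m^16 ≡ 9^2 = 81
m^32 ≡ 81^2 = 6561 ≡ 126
m^64 ≡ 126^2 = 15876 ≡ 3
119 = 64 + 32 + 16 + 4 + 2 + 1, so m^119 ≡ 3·126·81·3·82·106 ≡ 85 (mod 143)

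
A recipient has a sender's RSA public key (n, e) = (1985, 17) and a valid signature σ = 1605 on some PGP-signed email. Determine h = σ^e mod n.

σ^2 ≡ 1605^2 = 2576025 ≡ 1480
σ^4 ≡ 1480^2 = 2190400 ≡ 945
σ^8 ≡ 945^2 = 893025 ≡ 1760
σ^16 ≡ 1760^2 = 3097600 ≡ 1000
17 = 16 + 1, so σ^17 ≡ 1000·1605 ≡ 1120 (mod 1985)

1120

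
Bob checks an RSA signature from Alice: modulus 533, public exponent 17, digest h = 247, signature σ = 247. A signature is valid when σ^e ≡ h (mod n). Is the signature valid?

σ^2 ≡ 247^2 = 61009 ≡ 247
σ^4 ≡ 247^2 = 61009 ≡ 247
σ^8 ≡ 247^2 = 61009 ≡ 247
σ^16 ≡ 247^2 = 61009 ≡ 247
17 = 16 + 1, so σ^17 ≡ 247·247 ≡ 247 (mod 533)
Since 247 equals the digest 247, verification succeeds.

valid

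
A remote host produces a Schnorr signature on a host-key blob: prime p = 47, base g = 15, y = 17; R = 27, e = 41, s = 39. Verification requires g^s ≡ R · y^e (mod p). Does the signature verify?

does not verify

g^s mod p:
Squares mod 47: 15^1≡15, 15^2≡37, 15^4≡6, 15^8≡36, 15^16≡27, 15^32≡24
39 = 32 + 4 + 2 + 1, so 15^39 ≡ 24·6·37·15 ≡ 20 (mod 47)
R · y^e mod p:
Squares mod 47: 17^1≡17, 17^2≡7, 17^4≡2, 17^8≡4, 17^16≡16, 17^32≡21
41 = 32 + 8 + 1, so 17^41 ≡ 21·4·17 ≡ 18 (mod 47)
27·18 = 486 ≡ 16 (mod 47)
20 ≠ 16; the check fails.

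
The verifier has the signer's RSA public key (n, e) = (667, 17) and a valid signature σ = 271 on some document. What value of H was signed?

σ^2 ≡ 271^2 = 73441 ≡ 71
σ^4 ≡ 71^2 = 5041 ≡ 372
σ^8 ≡ 372^2 = 138384 ≡ 315
σ^16 ≡ 315^2 = 99225 ≡ 509
17 = 16 + 1, so σ^17 ≡ 509·271 ≡ 537 (mod 667)

537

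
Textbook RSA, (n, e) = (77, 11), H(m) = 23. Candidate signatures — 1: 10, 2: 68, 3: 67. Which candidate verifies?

3

Candidate 1: Squares mod 77: 10^1≡10, 10^2≡23, 10^4≡67, 10^8≡23; 11 = 8 + 2 + 1, so 10^11 ≡ 23·23·10 ≡ 54 (mod 77)
Candidate 2: Squares mod 77: 68^1≡68, 68^2≡4, 68^4≡16, 68^8≡25; 11 = 8 + 2 + 1, so 68^11 ≡ 25·4·68 ≡ 24 (mod 77)
Candidate 3: Squares mod 77: 67^1≡67, 67^2≡23, 67^4≡67, 67^8≡23; 11 = 8 + 2 + 1, so 67^11 ≡ 23·23·67 ≡ 23 (mod 77)
  → matches H(m) = 23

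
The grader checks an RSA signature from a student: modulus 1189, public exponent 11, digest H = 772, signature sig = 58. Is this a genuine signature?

Squares mod 1189: sig^1≡58, sig^2≡986, sig^4≡783, sig^8≡754
11 = 8 + 2 + 1, so sig^11 ≡ 754·986·58 ≡ 667 (mod 1189)
667 ≠ 772, so verification fails.

forged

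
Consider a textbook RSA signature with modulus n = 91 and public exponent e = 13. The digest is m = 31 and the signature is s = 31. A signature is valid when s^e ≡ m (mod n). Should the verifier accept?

s^13 mod 91 = 31
31 = m, so the signature checks out.

accept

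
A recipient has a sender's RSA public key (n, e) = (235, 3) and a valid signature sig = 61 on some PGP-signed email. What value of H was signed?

206

sig^2 ≡ 61^2 = 3721 ≡ 196
3 = 2 + 1, so sig^3 ≡ 196·61 ≡ 206 (mod 235)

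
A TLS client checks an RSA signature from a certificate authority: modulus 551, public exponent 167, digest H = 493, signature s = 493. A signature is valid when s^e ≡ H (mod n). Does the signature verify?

verifies

s^2 ≡ 493^2 = 243049 ≡ 58
s^4 ≡ 58^2 = 3364 ≡ 58
s^8 ≡ 58^2 = 3364 ≡ 58
s^16 ≡ 58^2 = 3364 ≡ 58
s^32 ≡ 58^2 = 3364 ≡ 58
s^64 ≡ 58^2 = 3364 ≡ 58
s^128 ≡ 58^2 = 3364 ≡ 58
167 = 128 + 32 + 4 + 2 + 1, so s^167 ≡ 58·58·58·58·493 ≡ 493 (mod 551)
s^167 mod 551 = 493 matches H.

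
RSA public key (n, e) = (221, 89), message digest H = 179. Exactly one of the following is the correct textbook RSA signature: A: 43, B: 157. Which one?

Candidate A: 43^2 = 1849 ≡ 81; 43^4 ≡ 81^2 = 6561 ≡ 152; 43^8 ≡ 152^2 = 23104 ≡ 120; 43^16 ≡ 120^2 = 14400 ≡ 35; 43^32 ≡ 35^2 = 1225 ≡ 120; 43^64 ≡ 120^2 = 14400 ≡ 35; 89 = 64 + 16 + 8 + 1, so 43^89 ≡ 35·35·120·43 ≡ 179 (mod 221)
  → matches H = 179
Candidate B: 157^2 = 24649 ≡ 118; 157^4 ≡ 118^2 = 13924 ≡ 1; 157^8 ≡ 1^2 = 1; 157^16 ≡ 1^2 = 1; 157^32 ≡ 1^2 = 1; 157^64 ≡ 1^2 = 1; 89 = 64 + 16 + 8 + 1, so 157^89 ≡ 1·1·1·157 ≡ 157 (mod 221)

A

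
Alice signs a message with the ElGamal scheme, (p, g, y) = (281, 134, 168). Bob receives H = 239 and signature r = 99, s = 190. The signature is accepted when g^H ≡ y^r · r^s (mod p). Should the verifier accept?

reject

Left side g^H mod p:
134^2 = 17956 ≡ 253
134^4 ≡ 253^2 = 64009 ≡ 222
134^8 ≡ 222^2 = 49284 ≡ 109
134^16 ≡ 109^2 = 11881 ≡ 79
134^32 ≡ 79^2 = 6241 ≡ 59
134^64 ≡ 59^2 = 3481 ≡ 109
134^128 ≡ 109^2 = 11881 ≡ 79
239 = 128 + 64 + 32 + 8 + 4 + 2 + 1, so 134^239 ≡ 79·109·59·109·222·253·134 ≡ 204 (mod 281)
Right side y^r · r^s mod p:
168^2 = 28224 ≡ 124
168^4 ≡ 124^2 = 15376 ≡ 202
168^8 ≡ 202^2 = 40804 ≡ 59
168^16 ≡ 59^2 = 3481 ≡ 109
168^32 ≡ 109^2 = 11881 ≡ 79
168^64 ≡ 79^2 = 6241 ≡ 59
99 = 64 + 32 + 2 + 1, so 168^99 ≡ 59·79·124·168 ≡ 88 (mod 281)
99^2 = 9801 ≡ 247
99^4 ≡ 247^2 = 61009 ≡ 32
99^8 ≡ 32^2 = 1024 ≡ 181
99^16 ≡ 181^2 = 32761 ≡ 165
99^32 ≡ 165^2 = 27225 ≡ 249
99^64 ≡ 249^2 = 62001 ≡ 181
99^128 ≡ 181^2 = 32761 ≡ 165
190 = 128 + 32 + 16 + 8 + 4 + 2, so 99^190 ≡ 165·249·165·181·32·247 ≡ 39 (mod 281)
88·39 = 3432 ≡ 60 (mod 281)
204 ≠ 60, so verification fails.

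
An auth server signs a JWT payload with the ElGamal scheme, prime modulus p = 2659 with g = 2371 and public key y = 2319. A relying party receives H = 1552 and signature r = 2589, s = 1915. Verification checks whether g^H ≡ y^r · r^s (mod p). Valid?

Left side g^H mod p:
Squares mod 2659: 2371^1≡2371, 2371^2≡515, 2371^4≡1984, 2371^8≡936, 2371^16≡1285, 2371^32≡2645, 2371^64≡196, 2371^128≡1190, 2371^256≡1512, 2371^512≡2063, 2371^1024≡1569
1552 = 1024 + 512 + 16, so 2371^1552 ≡ 1569·2063·1285 ≡ 2327 (mod 2659)
Right side y^r · r^s mod p:
Squares mod 2659: 2319^1≡2319, 2319^2≡1263, 2319^4≡2428, 2319^8≡181, 2319^16≡853, 2319^32≡1702, 2319^64≡1153, 2319^128≡2568, 2319^256≡304, 2319^512≡2010, 2319^1024≡1079, 2319^2048≡2258
2589 = 2048 + 512 + 16 + 8 + 4 + 1, so 2319^2589 ≡ 2258·2010·853·181·2428·2319 ≡ 1830 (mod 2659)
Squares mod 2659: 2589^1≡2589, 2589^2≡2241, 2589^4≡1889, 2589^8≡2602, 2589^16≡590, 2589^32≡2430, 2589^64≡1920, 2589^128≡1026, 2589^256≡2371, 2589^512≡515, 2589^1024≡1984
1915 = 1024 + 512 + 256 + 64 + 32 + 16 + 8 + 2 + 1, so 2589^1915 ≡ 1984·515·2371·1920·2430·590·2602·2241·2589 ≡ 1973 (mod 2659)
1830·1973 = 3610590 ≡ 2327 (mod 2659)
2327 ≡ 2327 (mod 2659), so the signature is genuine.

yes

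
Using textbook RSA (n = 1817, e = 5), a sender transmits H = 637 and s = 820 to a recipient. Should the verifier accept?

s^2 ≡ 820^2 = 672400 ≡ 110
s^4 ≡ 110^2 = 12100 ≡ 1198
5 = 4 + 1, so s^5 ≡ 1198·820 ≡ 1180 (mod 1817)
The recovered value 1180 does not match the digest 637.

reject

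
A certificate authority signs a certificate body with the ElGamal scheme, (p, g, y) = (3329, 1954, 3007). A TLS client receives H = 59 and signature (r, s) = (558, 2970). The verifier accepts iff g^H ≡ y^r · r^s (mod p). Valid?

no

Left side g^H mod p:
Squares mod 3329: 1954^1≡1954, 1954^2≡3082, 1954^4≡1087, 1954^8≡3103, 1954^16≡1141, 1954^32≡242
59 = 32 + 16 + 8 + 2 + 1, so 1954^59 ≡ 242·1141·3103·3082·1954 ≡ 1581 (mod 3329)
Right side y^r · r^s mod p:
Squares mod 3329: 3007^1≡3007, 3007^2≡485, 3007^4≡2195, 3007^8≡962, 3007^16≡3311, 3007^32≡324, 3007^64≡1777, 3007^128≡1837, 3007^256≡2292, 3007^512≡102
558 = 512 + 32 + 8 + 4 + 2, so 3007^558 ≡ 102·324·962·2195·485 ≡ 462 (mod 3329)
Squares mod 3329: 558^1≡558, 558^2≡1767, 558^4≡3016, 558^8≡1428, 558^16≡1836, 558^32≡1948, 558^64≡2973, 558^128≡234, 558^256≡1492, 558^512≡2292, 558^1024≡102, 558^2048≡417
2970 = 2048 + 512 + 256 + 128 + 16 + 8 + 2, so 558^2970 ≡ 417·2292·1492·234·1836·1428·1767 ≡ 802 (mod 3329)
462·802 = 370524 ≡ 1005 (mod 3329)
1581 ≠ 1005, so verification fails.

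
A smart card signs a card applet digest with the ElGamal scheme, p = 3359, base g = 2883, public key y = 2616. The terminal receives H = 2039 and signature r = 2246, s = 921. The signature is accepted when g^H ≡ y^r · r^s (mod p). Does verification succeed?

Left side g^H mod p:
2883^2039 mod 3359 = 3160
Right side y^r · r^s mod p:
2616^2246 mod 3359 = 2526
2246^921 mod 3359 = 1339
2526·1339 = 3382314 ≡ 3160 (mod 3359)
3160 ≡ 3160 (mod 3359), so the signature is genuine.

passes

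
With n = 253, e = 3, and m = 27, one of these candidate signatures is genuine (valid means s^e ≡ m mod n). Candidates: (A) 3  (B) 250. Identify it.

Candidate A: 3^2 = 9; 3 = 2 + 1, so 3^3 ≡ 9·3 ≡ 27 (mod 253)
  → matches m = 27
Candidate B: 250^2 = 62500 ≡ 9; 3 = 2 + 1, so 250^3 ≡ 9·250 ≡ 226 (mod 253)

A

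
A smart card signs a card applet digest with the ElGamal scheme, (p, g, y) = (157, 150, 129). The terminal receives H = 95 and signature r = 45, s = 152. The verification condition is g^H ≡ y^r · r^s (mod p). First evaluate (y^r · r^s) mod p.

125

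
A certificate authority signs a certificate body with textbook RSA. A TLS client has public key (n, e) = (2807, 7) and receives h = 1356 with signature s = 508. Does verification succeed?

fails

Squares mod 2807: s^1≡508, s^2≡2627, s^4≡1523
7 = 4 + 2 + 1, so s^7 ≡ 1523·2627·508 ≡ 571 (mod 2807)
571 ≠ 1356, so verification fails.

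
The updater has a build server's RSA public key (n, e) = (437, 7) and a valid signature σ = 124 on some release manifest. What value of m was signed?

Squares mod 437: σ^1≡124, σ^2≡81, σ^4≡6
7 = 4 + 2 + 1, so σ^7 ≡ 6·81·124 ≡ 395 (mod 437)

395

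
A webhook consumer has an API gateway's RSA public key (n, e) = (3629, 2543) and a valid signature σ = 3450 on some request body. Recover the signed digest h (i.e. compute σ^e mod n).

σ^2 ≡ 3450^2 = 11902500 ≡ 3009
σ^4 ≡ 3009^2 = 9054081 ≡ 3355
σ^8 ≡ 3355^2 = 11256025 ≡ 2496
σ^16 ≡ 2496^2 = 6230016 ≡ 2652
σ^32 ≡ 2652^2 = 7033104 ≡ 102
σ^64 ≡ 102^2 = 10404 ≡ 3146
σ^128 ≡ 3146^2 = 9897316 ≡ 1033
σ^256 ≡ 1033^2 = 1067089 ≡ 163
σ^512 ≡ 163^2 = 26569 ≡ 1166
σ^1024 ≡ 1166^2 = 1359556 ≡ 2310
σ^2048 ≡ 2310^2 = 5336100 ≡ 1470
2543 = 2048 + 256 + 128 + 64 + 32 + 8 + 4 + 2 + 1, so σ^2543 ≡ 1470·163·1033·3146·102·2496·3355·3009·3450 ≡ 1052 (mod 3629)

1052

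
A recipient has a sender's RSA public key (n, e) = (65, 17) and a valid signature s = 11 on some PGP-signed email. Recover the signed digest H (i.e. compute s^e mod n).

46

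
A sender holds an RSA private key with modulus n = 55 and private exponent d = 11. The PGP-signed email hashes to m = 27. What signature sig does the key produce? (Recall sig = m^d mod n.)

m^2 ≡ 27^2 = 729 ≡ 14
m^4 ≡ 14^2 = 196 ≡ 31
m^8 ≡ 31^2 = 961 ≡ 26
11 = 8 + 2 + 1, so m^11 ≡ 26·14·27 ≡ 38 (mod 55)

38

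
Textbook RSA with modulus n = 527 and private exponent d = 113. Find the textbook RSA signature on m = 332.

m^2 ≡ 332^2 = 110224 ≡ 81
m^4 ≡ 81^2 = 6561 ≡ 237
m^8 ≡ 237^2 = 56169 ≡ 307
m^16 ≡ 307^2 = 94249 ≡ 443
m^32 ≡ 443^2 = 196249 ≡ 205
m^64 ≡ 205^2 = 42025 ≡ 392
113 = 64 + 32 + 16 + 1, so m^113 ≡ 392·205·443·332 ≡ 468 (mod 527)

468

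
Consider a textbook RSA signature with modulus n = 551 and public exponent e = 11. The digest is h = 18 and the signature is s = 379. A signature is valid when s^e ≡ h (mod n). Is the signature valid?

Squares mod 551: s^1≡379, s^2≡381, s^4≡248, s^8≡343
11 = 8 + 2 + 1, so s^11 ≡ 343·381·379 ≡ 18 (mod 551)
Since 18 equals the digest 18, verification succeeds.

valid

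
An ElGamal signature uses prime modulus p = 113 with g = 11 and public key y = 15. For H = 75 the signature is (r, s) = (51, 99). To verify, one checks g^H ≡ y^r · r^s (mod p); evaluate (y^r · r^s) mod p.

Squares mod 113: 15^1≡15, 15^2≡112, 15^4≡1, 15^8≡1, 15^16≡1, 15^32≡1
51 = 32 + 16 + 2 + 1, so 15^51 ≡ 1·1·112·15 ≡ 98 (mod 113)
Squares mod 113: 51^1≡51, 51^2≡2, 51^4≡4, 51^8≡16, 51^16≡30, 51^32≡109, 51^64≡16
99 = 64 + 32 + 2 + 1, so 51^99 ≡ 16·109·2·51 ≡ 26 (mod 113)
y^r · r^s ≡ 98·26 = 2548 ≡ 62 (mod 113)

62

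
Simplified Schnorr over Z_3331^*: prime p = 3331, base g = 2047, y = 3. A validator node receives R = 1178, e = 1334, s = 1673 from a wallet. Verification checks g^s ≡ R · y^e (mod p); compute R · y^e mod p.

3^1334 mod 3331 = 28
R · y^e ≡ 1178·28 = 32984 ≡ 3005 (mod 3331)

3005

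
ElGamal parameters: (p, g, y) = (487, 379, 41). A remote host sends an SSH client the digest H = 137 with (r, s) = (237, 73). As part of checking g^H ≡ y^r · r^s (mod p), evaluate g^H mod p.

Squares mod 487: 379^1≡379, 379^2≡463, 379^4≡89, 379^8≡129, 379^16≡83, 379^32≡71, 379^64≡171, 379^128≡21
137 = 128 + 8 + 1, so 379^137 ≡ 21·129·379 ≡ 115 (mod 487)

115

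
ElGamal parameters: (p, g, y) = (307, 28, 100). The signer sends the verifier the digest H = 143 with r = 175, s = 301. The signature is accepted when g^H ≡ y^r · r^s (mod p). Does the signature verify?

Left side g^H mod p:
28^143 mod 307 = 26
Right side y^r · r^s mod p:
100^175 mod 307 = 252
175^301 mod 307 = 277
252·277 = 69804 ≡ 115 (mod 307)
26 ≠ 115, so verification fails.

does not verify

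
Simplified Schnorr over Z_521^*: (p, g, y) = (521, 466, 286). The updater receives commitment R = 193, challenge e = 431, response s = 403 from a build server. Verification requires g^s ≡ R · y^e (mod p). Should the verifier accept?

reject

g^s mod p:
Squares mod 521: 466^1≡466, 466^2≡420, 466^4≡302, 466^8≡29, 466^16≡320, 466^32≡284, 466^64≡422, 466^128≡423, 466^256≡226
403 = 256 + 128 + 16 + 2 + 1, so 466^403 ≡ 226·423·320·420·466 ≡ 286 (mod 521)
R · y^e mod p:
Squares mod 521: 286^1≡286, 286^2≡520, 286^4≡1, 286^8≡1, 286^16≡1, 286^32≡1, 286^64≡1, 286^128≡1, 286^256≡1
431 = 256 + 128 + 32 + 8 + 4 + 2 + 1, so 286^431 ≡ 1·1·1·1·1·520·286 ≡ 235 (mod 521)
193·235 = 45355 ≡ 28 (mod 521)
286 ≠ 28; the check fails.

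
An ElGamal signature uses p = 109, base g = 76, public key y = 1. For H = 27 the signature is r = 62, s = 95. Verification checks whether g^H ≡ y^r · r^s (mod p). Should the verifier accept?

reject

Left side g^H mod p:
Squares mod 109: 76^1≡76, 76^2≡108, 76^4≡1, 76^8≡1, 76^16≡1
27 = 16 + 8 + 2 + 1, so 76^27 ≡ 1·1·108·76 ≡ 33 (mod 109)
Right side y^r · r^s mod p:
Squares mod 109: 1^1≡1, 1^2≡1, 1^4≡1, 1^8≡1, 1^16≡1, 1^32≡1
62 = 32 + 16 + 8 + 4 + 2, so 1^62 ≡ 1·1·1·1·1 ≡ 1 (mod 109)
Squares mod 109: 62^1≡62, 62^2≡29, 62^4≡78, 62^8≡89, 62^16≡73, 62^32≡97, 62^64≡35
95 = 64 + 16 + 8 + 4 + 2 + 1, so 62^95 ≡ 35·73·89·78·29·62 ≡ 53 (mod 109)
1·53 = 53 ≡ 53 (mod 109)
33 ≠ 53, so verification fails.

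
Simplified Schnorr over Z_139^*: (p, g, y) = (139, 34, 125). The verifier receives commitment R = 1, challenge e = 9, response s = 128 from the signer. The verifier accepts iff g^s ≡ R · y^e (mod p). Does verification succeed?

g^s mod p:
34^2 = 1156 ≡ 44
34^4 ≡ 44^2 = 1936 ≡ 129
34^8 ≡ 129^2 = 16641 ≡ 100
34^16 ≡ 100^2 = 10000 ≡ 131
34^32 ≡ 131^2 = 17161 ≡ 64
34^64 ≡ 64^2 = 4096 ≡ 65
34^128 ≡ 65^2 = 4225 ≡ 55
R · y^e mod p:
125^2 = 15625 ≡ 57
125^4 ≡ 57^2 = 3249 ≡ 52
125^8 ≡ 52^2 = 2704 ≡ 63
9 = 8 + 1, so 125^9 ≡ 63·125 ≡ 91 (mod 139)
1·91 = 91 ≡ 91 (mod 139)
55 ≠ 91; the check fails.

fails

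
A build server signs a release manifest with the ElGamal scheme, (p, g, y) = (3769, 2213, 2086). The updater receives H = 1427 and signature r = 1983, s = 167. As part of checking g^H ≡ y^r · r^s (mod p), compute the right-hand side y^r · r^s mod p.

1235

2086^1983 mod 3769 = 1568
1983^167 mod 3769 = 3128
y^r · r^s ≡ 1568·3128 = 4904704 ≡ 1235 (mod 3769)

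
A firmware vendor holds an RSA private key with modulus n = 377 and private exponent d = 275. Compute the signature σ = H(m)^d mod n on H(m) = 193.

279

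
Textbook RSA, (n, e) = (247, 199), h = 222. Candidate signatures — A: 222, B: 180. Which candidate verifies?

A

Candidate A: 222^199 mod 247 = 222
  → matches h = 222
Candidate B: 180^199 mod 247 = 28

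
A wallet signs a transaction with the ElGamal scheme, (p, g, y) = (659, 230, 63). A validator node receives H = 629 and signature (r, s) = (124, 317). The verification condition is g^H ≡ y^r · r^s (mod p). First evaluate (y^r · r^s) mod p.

63^2 = 3969 ≡ 15
63^4 ≡ 15^2 = 225
63^8 ≡ 225^2 = 50625 ≡ 541
63^16 ≡ 541^2 = 292681 ≡ 85
63^32 ≡ 85^2 = 7225 ≡ 635
63^64 ≡ 635^2 = 403225 ≡ 576
124 = 64 + 32 + 16 + 8 + 4, so 63^124 ≡ 576·635·85·541·225 ≡ 262 (mod 659)
124^2 = 15376 ≡ 219
124^4 ≡ 219^2 = 47961 ≡ 513
124^8 ≡ 513^2 = 263169 ≡ 228
124^16 ≡ 228^2 = 51984 ≡ 582
124^32 ≡ 582^2 = 338724 ≡ 657
124^64 ≡ 657^2 = 431649 ≡ 4
124^128 ≡ 4^2 = 16
124^256 ≡ 16^2 = 256
317 = 256 + 32 + 16 + 8 + 4 + 1, so 124^317 ≡ 256·657·582·228·513·124 ≡ 349 (mod 659)
y^r · r^s ≡ 262·349 = 91438 ≡ 496 (mod 659)

496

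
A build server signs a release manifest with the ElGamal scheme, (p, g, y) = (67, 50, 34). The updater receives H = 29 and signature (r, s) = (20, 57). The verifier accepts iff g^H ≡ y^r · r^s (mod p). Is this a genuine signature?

Left side g^H mod p:
50^2 = 2500 ≡ 21
50^4 ≡ 21^2 = 441 ≡ 39
50^8 ≡ 39^2 = 1521 ≡ 47
50^16 ≡ 47^2 = 2209 ≡ 65
29 = 16 + 8 + 4 + 1, so 50^29 ≡ 65·47·39·50 ≡ 12 (mod 67)
Right side y^r · r^s mod p:
34^2 = 1156 ≡ 17
34^4 ≡ 17^2 = 289 ≡ 21
34^8 ≡ 21^2 = 441 ≡ 39
34^16 ≡ 39^2 = 1521 ≡ 47
20 = 16 + 4, so 34^20 ≡ 47·21 ≡ 49 (mod 67)
20^2 = 400 ≡ 65
20^4 ≡ 65^2 = 4225 ≡ 4
20^8 ≡ 4^2 = 16
20^16 ≡ 16^2 = 256 ≡ 55
20^32 ≡ 55^2 = 3025 ≡ 10
57 = 32 + 16 + 8 + 1, so 20^57 ≡ 10·55·16·20 ≡ 58 (mod 67)
49·58 = 2842 ≡ 28 (mod 67)
12 ≠ 28, so verification fails.

forged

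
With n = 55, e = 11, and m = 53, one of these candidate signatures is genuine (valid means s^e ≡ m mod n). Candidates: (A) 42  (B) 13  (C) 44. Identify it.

A

Candidate A: 42^11 mod 55 = 53
  → matches m = 53
Candidate B: 13^11 mod 55 = 2
Candidate C: 44^11 mod 55 = 44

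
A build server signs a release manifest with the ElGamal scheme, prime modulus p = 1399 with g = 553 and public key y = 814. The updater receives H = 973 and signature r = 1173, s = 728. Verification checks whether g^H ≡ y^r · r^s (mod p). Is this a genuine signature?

genuine

Left side g^H mod p:
553^2 = 305809 ≡ 827
553^4 ≡ 827^2 = 683929 ≡ 1217
553^8 ≡ 1217^2 = 1481089 ≡ 947
553^16 ≡ 947^2 = 896809 ≡ 50
553^32 ≡ 50^2 = 2500 ≡ 1101
553^64 ≡ 1101^2 = 1212201 ≡ 667
553^128 ≡ 667^2 = 444889 ≡ 7
553^256 ≡ 7^2 = 49
553^512 ≡ 49^2 = 2401 ≡ 1002
973 = 512 + 256 + 128 + 64 + 8 + 4 + 1, so 553^973 ≡ 1002·49·7·667·947·1217·553 ≡ 398 (mod 1399)
Right side y^r · r^s mod p:
814^2 = 662596 ≡ 869
814^4 ≡ 869^2 = 755161 ≡ 1100
814^8 ≡ 1100^2 = 1210000 ≡ 1264
814^16 ≡ 1264^2 = 1597696 ≡ 38
814^32 ≡ 38^2 = 1444 ≡ 45
814^64 ≡ 45^2 = 2025 ≡ 626
814^128 ≡ 626^2 = 391876 ≡ 156
814^256 ≡ 156^2 = 24336 ≡ 553
814^512 ≡ 553^2 = 305809 ≡ 827
814^1024 ≡ 827^2 = 683929 ≡ 1217
1173 = 1024 + 128 + 16 + 4 + 1, so 814^1173 ≡ 1217·156·38·1100·814 ≡ 512 (mod 1399)
1173^2 = 1375929 ≡ 712
1173^4 ≡ 712^2 = 506944 ≡ 506
1173^8 ≡ 506^2 = 256036 ≡ 19
1173^16 ≡ 19^2 = 361
1173^32 ≡ 361^2 = 130321 ≡ 214
1173^64 ≡ 214^2 = 45796 ≡ 1028
1173^128 ≡ 1028^2 = 1056784 ≡ 539
1173^256 ≡ 539^2 = 290521 ≡ 928
1173^512 ≡ 928^2 = 861184 ≡ 799
728 = 512 + 128 + 64 + 16 + 8, so 1173^728 ≡ 799·539·1028·361·19 ≡ 1132 (mod 1399)
512·1132 = 579584 ≡ 398 (mod 1399)
398 ≡ 398 (mod 1399), so the signature is genuine.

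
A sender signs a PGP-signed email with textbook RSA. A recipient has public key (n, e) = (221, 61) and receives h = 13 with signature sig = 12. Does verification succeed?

fails

sig^2 ≡ 12^2 = 144
sig^4 ≡ 144^2 = 20736 ≡ 183
sig^8 ≡ 183^2 = 33489 ≡ 118
sig^16 ≡ 118^2 = 13924 ≡ 1
sig^32 ≡ 1^2 = 1
61 = 32 + 16 + 8 + 4 + 1, so sig^61 ≡ 1·1·118·183·12 ≡ 116 (mod 221)
The recovered value 116 does not match the digest 13.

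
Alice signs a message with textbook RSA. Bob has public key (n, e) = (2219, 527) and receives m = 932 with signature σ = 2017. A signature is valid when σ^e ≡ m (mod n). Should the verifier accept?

Squares mod 2219: σ^1≡2017, σ^2≡862, σ^4≡1898, σ^8≡967, σ^16≡890, σ^32≡2136, σ^64≡232, σ^128≡568, σ^256≡869, σ^512≡701
527 = 512 + 8 + 4 + 2 + 1, so σ^527 ≡ 701·967·1898·862·2017 ≡ 932 (mod 2219)
σ^527 mod 2219 = 932 matches m.

accept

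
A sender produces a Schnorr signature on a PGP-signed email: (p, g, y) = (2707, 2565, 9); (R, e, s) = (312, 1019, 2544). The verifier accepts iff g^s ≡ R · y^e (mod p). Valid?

yes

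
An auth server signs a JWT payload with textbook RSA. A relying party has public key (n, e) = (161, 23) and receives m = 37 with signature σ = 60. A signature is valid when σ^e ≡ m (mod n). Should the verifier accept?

Squares mod 161: σ^1≡60, σ^2≡58, σ^4≡144, σ^8≡128, σ^16≡123
23 = 16 + 4 + 2 + 1, so σ^23 ≡ 123·144·58·60 ≡ 37 (mod 161)
σ^23 mod 161 = 37 matches m.

accept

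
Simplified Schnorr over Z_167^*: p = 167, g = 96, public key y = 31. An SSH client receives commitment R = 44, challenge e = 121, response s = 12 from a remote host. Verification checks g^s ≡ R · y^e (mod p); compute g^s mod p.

50

96^12 mod 167 = 50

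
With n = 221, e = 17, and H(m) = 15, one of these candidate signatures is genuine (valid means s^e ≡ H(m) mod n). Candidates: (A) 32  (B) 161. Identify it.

A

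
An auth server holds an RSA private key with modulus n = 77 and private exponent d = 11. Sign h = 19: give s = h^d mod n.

52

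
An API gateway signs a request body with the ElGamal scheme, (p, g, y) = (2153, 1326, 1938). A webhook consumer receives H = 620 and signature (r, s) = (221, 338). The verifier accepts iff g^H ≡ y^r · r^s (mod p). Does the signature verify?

Left side g^H mod p:
1326^620 mod 2153 = 305
Right side y^r · r^s mod p:
1938^221 mod 2153 = 700
221^338 mod 2153 = 1341
700·1341 = 938700 ≡ 2145 (mod 2153)
305 ≠ 2145, so verification fails.

does not verify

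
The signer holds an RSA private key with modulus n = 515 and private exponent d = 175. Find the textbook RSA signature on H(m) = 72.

8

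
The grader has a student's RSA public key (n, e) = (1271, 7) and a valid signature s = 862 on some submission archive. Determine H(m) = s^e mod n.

s^7 mod 1271 = 862

862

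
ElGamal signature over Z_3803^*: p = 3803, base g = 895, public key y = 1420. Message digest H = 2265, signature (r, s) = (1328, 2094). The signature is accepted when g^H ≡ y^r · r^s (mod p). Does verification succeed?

fails

Left side g^H mod p:
895^2 = 801025 ≡ 2395
895^4 ≡ 2395^2 = 5736025 ≡ 1101
895^8 ≡ 1101^2 = 1212201 ≡ 2847
895^16 ≡ 2847^2 = 8105409 ≡ 1216
895^32 ≡ 1216^2 = 1478656 ≡ 3092
895^64 ≡ 3092^2 = 9560464 ≡ 3525
895^128 ≡ 3525^2 = 12425625 ≡ 1224
895^256 ≡ 1224^2 = 1498176 ≡ 3597
895^512 ≡ 3597^2 = 12938409 ≡ 603
895^1024 ≡ 603^2 = 363609 ≡ 2324
895^2048 ≡ 2324^2 = 5400976 ≡ 716
2265 = 2048 + 128 + 64 + 16 + 8 + 1, so 895^2265 ≡ 716·1224·3525·1216·2847·895 ≡ 435 (mod 3803)
Right side y^r · r^s mod p:
1420^2 = 2016400 ≡ 810
1420^4 ≡ 810^2 = 656100 ≡ 1984
1420^8 ≡ 1984^2 = 3936256 ≡ 151
1420^16 ≡ 151^2 = 22801 ≡ 3786
1420^32 ≡ 3786^2 = 14333796 ≡ 289
1420^64 ≡ 289^2 = 83521 ≡ 3658
1420^128 ≡ 3658^2 = 13380964 ≡ 2010
1420^256 ≡ 2010^2 = 4040100 ≡ 1314
1420^512 ≡ 1314^2 = 1726596 ≡ 34
1420^1024 ≡ 34^2 = 1156
1328 = 1024 + 256 + 32 + 16, so 1420^1328 ≡ 1156·1314·289·3786 ≡ 3022 (mod 3803)
1328^2 = 1763584 ≡ 2795
1328^4 ≡ 2795^2 = 7812025 ≡ 663
1328^8 ≡ 663^2 = 439569 ≡ 2224
1328^16 ≡ 2224^2 = 4946176 ≡ 2276
1328^32 ≡ 2276^2 = 5180176 ≡ 490
1328^64 ≡ 490^2 = 240100 ≡ 511
1328^128 ≡ 511^2 = 261121 ≡ 2517
1328^256 ≡ 2517^2 = 6335289 ≡ 3294
1328^512 ≡ 3294^2 = 10850436 ≡ 477
1328^1024 ≡ 477^2 = 227529 ≡ 3152
1328^2048 ≡ 3152^2 = 9935104 ≡ 1668
2094 = 2048 + 32 + 8 + 4 + 2, so 1328^2094 ≡ 1668·490·2224·663·2795 ≡ 266 (mod 3803)
3022·266 = 803852 ≡ 1419 (mod 3803)
435 ≠ 1419, so verification fails.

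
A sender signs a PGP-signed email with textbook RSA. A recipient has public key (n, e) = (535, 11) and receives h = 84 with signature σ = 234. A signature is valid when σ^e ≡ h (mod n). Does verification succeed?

passes

Squares mod 535: σ^1≡234, σ^2≡186, σ^4≡356, σ^8≡476
11 = 8 + 2 + 1, so σ^11 ≡ 476·186·234 ≡ 84 (mod 535)
σ^11 mod 535 = 84 matches h.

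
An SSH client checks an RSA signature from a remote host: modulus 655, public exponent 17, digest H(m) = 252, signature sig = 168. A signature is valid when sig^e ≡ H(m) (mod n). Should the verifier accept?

reject

sig^2 ≡ 168^2 = 28224 ≡ 59
sig^4 ≡ 59^2 = 3481 ≡ 206
sig^8 ≡ 206^2 = 42436 ≡ 516
sig^16 ≡ 516^2 = 266256 ≡ 326
17 = 16 + 1, so sig^17 ≡ 326·168 ≡ 403 (mod 655)
sig^17 mod 655 = 403, but H(m) = 252.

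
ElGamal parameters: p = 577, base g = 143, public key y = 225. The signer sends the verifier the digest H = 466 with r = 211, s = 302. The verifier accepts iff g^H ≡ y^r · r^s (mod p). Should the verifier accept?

reject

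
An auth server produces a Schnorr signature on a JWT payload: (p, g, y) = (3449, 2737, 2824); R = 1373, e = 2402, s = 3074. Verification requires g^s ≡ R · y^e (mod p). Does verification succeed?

passes

g^s mod p:
2737^2 = 7491169 ≡ 3390
2737^4 ≡ 3390^2 = 11492100 ≡ 32
2737^8 ≡ 32^2 = 1024
2737^16 ≡ 1024^2 = 1048576 ≡ 80
2737^32 ≡ 80^2 = 6400 ≡ 2951
2737^64 ≡ 2951^2 = 8708401 ≡ 3125
2737^128 ≡ 3125^2 = 9765625 ≡ 1506
2737^256 ≡ 1506^2 = 2268036 ≡ 2043
2737^512 ≡ 2043^2 = 4173849 ≡ 559
2737^1024 ≡ 559^2 = 312481 ≡ 2071
2737^2048 ≡ 2071^2 = 4289041 ≡ 1934
3074 = 2048 + 1024 + 2, so 2737^3074 ≡ 1934·2071·3390 ≡ 1607 (mod 3449)
R · y^e mod p:
2824^2 = 7974976 ≡ 888
2824^4 ≡ 888^2 = 788544 ≡ 2172
2824^8 ≡ 2172^2 = 4717584 ≡ 2801
2824^16 ≡ 2801^2 = 7845601 ≡ 2575
2824^32 ≡ 2575^2 = 6630625 ≡ 1647
2824^64 ≡ 1647^2 = 2712609 ≡ 1695
2824^128 ≡ 1695^2 = 2873025 ≡ 8
2824^256 ≡ 8^2 = 64
2824^512 ≡ 64^2 = 4096 ≡ 647
2824^1024 ≡ 647^2 = 418609 ≡ 1280
2824^2048 ≡ 1280^2 = 1638400 ≡ 125
2402 = 2048 + 256 + 64 + 32 + 2, so 2824^2402 ≡ 125·64·1695·1647·888 ≡ 3101 (mod 3449)
1373·3101 = 4257673 ≡ 1607 (mod 3449)
1607 ≡ 1607 (mod 3449); signature holds.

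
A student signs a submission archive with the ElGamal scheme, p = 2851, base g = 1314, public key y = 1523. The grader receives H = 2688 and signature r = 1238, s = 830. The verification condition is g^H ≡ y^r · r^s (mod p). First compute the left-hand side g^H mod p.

2111

1314^2 = 1726596 ≡ 1741
1314^4 ≡ 1741^2 = 3031081 ≡ 468
1314^8 ≡ 468^2 = 219024 ≡ 2348
1314^16 ≡ 2348^2 = 5513104 ≡ 2121
1314^32 ≡ 2121^2 = 4498641 ≡ 2614
1314^64 ≡ 2614^2 = 6832996 ≡ 2000
1314^128 ≡ 2000^2 = 4000000 ≡ 47
1314^256 ≡ 47^2 = 2209
1314^512 ≡ 2209^2 = 4879681 ≡ 1620
1314^1024 ≡ 1620^2 = 2624400 ≡ 1480
1314^2048 ≡ 1480^2 = 2190400 ≡ 832
2688 = 2048 + 512 + 128, so 1314^2688 ≡ 832·1620·47 ≡ 2111 (mod 2851)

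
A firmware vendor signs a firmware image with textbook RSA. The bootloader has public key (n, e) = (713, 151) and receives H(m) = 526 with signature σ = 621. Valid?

σ^151 mod 713 = 621
621 ≠ 526, so verification fails.

no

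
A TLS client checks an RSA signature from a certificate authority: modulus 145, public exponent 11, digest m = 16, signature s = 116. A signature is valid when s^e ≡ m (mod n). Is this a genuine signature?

forged

Squares mod 145: s^1≡116, s^2≡116, s^4≡116, s^8≡116
11 = 8 + 2 + 1, so s^11 ≡ 116·116·116 ≡ 116 (mod 145)
s^11 mod 145 = 116, but m = 16.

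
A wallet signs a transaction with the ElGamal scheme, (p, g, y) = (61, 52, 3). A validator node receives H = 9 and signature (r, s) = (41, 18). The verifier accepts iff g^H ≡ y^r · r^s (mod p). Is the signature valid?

Left side g^H mod p:
52^9 mod 61 = 27
Right side y^r · r^s mod p:
3^41 mod 61 = 3
41^18 mod 61 = 9
3·9 = 27 ≡ 27 (mod 61)
27 ≡ 27 (mod 61), so the signature is genuine.

valid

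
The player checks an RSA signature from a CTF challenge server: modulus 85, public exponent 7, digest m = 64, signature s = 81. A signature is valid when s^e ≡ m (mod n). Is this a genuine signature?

forged

s^2 ≡ 81^2 = 6561 ≡ 16
s^4 ≡ 16^2 = 256 ≡ 1
7 = 4 + 2 + 1, so s^7 ≡ 1·16·81 ≡ 21 (mod 85)
21 ≠ 64, so verification fails.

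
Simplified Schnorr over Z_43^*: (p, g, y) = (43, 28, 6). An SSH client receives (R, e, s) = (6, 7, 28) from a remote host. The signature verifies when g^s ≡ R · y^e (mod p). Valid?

yes

g^s mod p:
Squares mod 43: 28^1≡28, 28^2≡10, 28^4≡14, 28^8≡24, 28^16≡17
28 = 16 + 8 + 4, so 28^28 ≡ 17·24·14 ≡ 36 (mod 43)
R · y^e mod p:
Squares mod 43: 6^1≡6, 6^2≡36, 6^4≡6
7 = 4 + 2 + 1, so 6^7 ≡ 6·36·6 ≡ 6 (mod 43)
6·6 = 36 ≡ 36 (mod 43)
36 ≡ 36 (mod 43); signature holds.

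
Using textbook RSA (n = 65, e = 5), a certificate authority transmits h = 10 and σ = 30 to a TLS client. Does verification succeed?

σ^2 ≡ 30^2 = 900 ≡ 55
σ^4 ≡ 55^2 = 3025 ≡ 35
5 = 4 + 1, so σ^5 ≡ 35·30 ≡ 10 (mod 65)
10 = h, so the signature checks out.

passes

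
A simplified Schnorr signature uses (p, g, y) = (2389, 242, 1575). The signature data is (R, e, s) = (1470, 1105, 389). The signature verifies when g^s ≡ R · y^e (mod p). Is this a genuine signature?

g^s mod p:
242^2 = 58564 ≡ 1228
242^4 ≡ 1228^2 = 1507984 ≡ 525
242^8 ≡ 525^2 = 275625 ≡ 890
242^16 ≡ 890^2 = 792100 ≡ 1341
242^32 ≡ 1341^2 = 1798281 ≡ 1753
242^64 ≡ 1753^2 = 3073009 ≡ 755
242^128 ≡ 755^2 = 570025 ≡ 1443
242^256 ≡ 1443^2 = 2082249 ≡ 1430
389 = 256 + 128 + 4 + 1, so 242^389 ≡ 1430·1443·525·242 ≡ 392 (mod 2389)
R · y^e mod p:
1575^2 = 2480625 ≡ 843
1575^4 ≡ 843^2 = 710649 ≡ 1116
1575^8 ≡ 1116^2 = 1245456 ≡ 787
1575^16 ≡ 787^2 = 619369 ≡ 618
1575^32 ≡ 618^2 = 381924 ≡ 2073
1575^64 ≡ 2073^2 = 4297329 ≡ 1907
1575^128 ≡ 1907^2 = 3636649 ≡ 591
1575^256 ≡ 591^2 = 349281 ≡ 487
1575^512 ≡ 487^2 = 237169 ≡ 658
1575^1024 ≡ 658^2 = 432964 ≡ 555
1105 = 1024 + 64 + 16 + 1, so 1575^1105 ≡ 555·1907·618·1575 ≡ 2230 (mod 2389)
1470·2230 = 3278100 ≡ 392 (mod 2389)
392 ≡ 392 (mod 2389); signature holds.

genuine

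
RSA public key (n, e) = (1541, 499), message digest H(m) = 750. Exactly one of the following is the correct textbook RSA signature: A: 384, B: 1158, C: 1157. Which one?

C

Candidate A: Squares mod 1541: 384^1≡384, 384^2≡1061, 384^4≡791, 384^8≡35, 384^16≡1225, 384^32≡1232, 384^64≡1480, 384^128≡639, 384^256≡1497; 499 = 256 + 128 + 64 + 32 + 16 + 2 + 1, so 384^499 ≡ 1497·639·1480·1232·1225·1061·384 ≡ 791 (mod 1541)
Candidate B: Squares mod 1541: 1158^1≡1158, 1158^2≡294, 1158^4≡140, 1158^8≡1108, 1158^16≡1028, 1158^32≡1199, 1158^64≡1389, 1158^128≡1530, 1158^256≡121; 499 = 256 + 128 + 64 + 32 + 16 + 2 + 1, so 1158^499 ≡ 121·1530·1389·1199·1028·294·1158 ≡ 140 (mod 1541)
Candidate C: Squares mod 1541: 1157^1≡1157, 1157^2≡1061, 1157^4≡791, 1157^8≡35, 1157^16≡1225, 1157^32≡1232, 1157^64≡1480, 1157^128≡639, 1157^256≡1497; 499 = 256 + 128 + 64 + 32 + 16 + 2 + 1, so 1157^499 ≡ 1497·639·1480·1232·1225·1061·1157 ≡ 750 (mod 1541)
  → matches H(m) = 750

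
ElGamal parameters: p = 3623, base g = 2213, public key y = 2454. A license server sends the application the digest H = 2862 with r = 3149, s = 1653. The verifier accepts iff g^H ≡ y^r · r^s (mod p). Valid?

yes

Left side g^H mod p:
Squares mod 3623: 2213^1≡2213, 2213^2≡2696, 2213^4≡678, 2213^8≡3186, 2213^16≡2573, 2213^32≡1108, 2213^64≡3090, 2213^128≡1495, 2213^256≡3257, 2213^512≡3528, 2213^1024≡1779, 2213^2048≡1962
2862 = 2048 + 512 + 256 + 32 + 8 + 4 + 2, so 2213^2862 ≡ 1962·3528·3257·1108·3186·678·2696 ≡ 3328 (mod 3623)
Right side y^r · r^s mod p:
Squares mod 3623: 2454^1≡2454, 2454^2≡690, 2454^4≡1487, 2454^8≡1139, 2454^16≡287, 2454^32≡2663, 2454^64≡1358, 2454^128≡57, 2454^256≡3249, 2454^512≡2202, 2454^1024≡1230, 2454^2048≡2109
3149 = 2048 + 1024 + 64 + 8 + 4 + 1, so 2454^3149 ≡ 2109·1230·1358·1139·1487·2454 ≡ 2272 (mod 3623)
Squares mod 3623: 3149^1≡3149, 3149^2≡50, 3149^4≡2500, 3149^8≡325, 3149^16≡558, 3149^32≡3409, 3149^64≡2320, 3149^128≡2245, 3149^256≡432, 3149^512≡1851, 3149^1024≡2466
1653 = 1024 + 512 + 64 + 32 + 16 + 4 + 1, so 3149^1653 ≡ 2466·1851·2320·3409·558·2500·3149 ≡ 971 (mod 3623)
2272·971 = 2206112 ≡ 3328 (mod 3623)
3328 ≡ 3328 (mod 3623), so the signature is genuine.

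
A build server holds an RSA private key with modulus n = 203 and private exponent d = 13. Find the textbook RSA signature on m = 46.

46

Squares mod 203: m^1≡46, m^2≡86, m^4≡88, m^8≡30
13 = 8 + 4 + 1, so m^13 ≡ 30·88·46 ≡ 46 (mod 203)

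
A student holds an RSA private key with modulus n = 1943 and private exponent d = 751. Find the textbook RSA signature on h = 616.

1760

h^2 ≡ 616^2 = 379456 ≡ 571
h^4 ≡ 571^2 = 326041 ≡ 1560
h^8 ≡ 1560^2 = 2433600 ≡ 964
h^16 ≡ 964^2 = 929296 ≡ 542
h^32 ≡ 542^2 = 293764 ≡ 371
h^64 ≡ 371^2 = 137641 ≡ 1631
h^128 ≡ 1631^2 = 2660161 ≡ 194
h^256 ≡ 194^2 = 37636 ≡ 719
h^512 ≡ 719^2 = 516961 ≡ 123
751 = 512 + 128 + 64 + 32 + 8 + 4 + 2 + 1, so h^751 ≡ 123·194·1631·371·964·1560·571·616 ≡ 1760 (mod 1943)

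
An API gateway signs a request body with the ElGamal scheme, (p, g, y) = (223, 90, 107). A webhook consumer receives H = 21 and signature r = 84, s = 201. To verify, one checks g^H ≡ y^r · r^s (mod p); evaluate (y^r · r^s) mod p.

108

107^2 = 11449 ≡ 76
107^4 ≡ 76^2 = 5776 ≡ 201
107^8 ≡ 201^2 = 40401 ≡ 38
107^16 ≡ 38^2 = 1444 ≡ 106
107^32 ≡ 106^2 = 11236 ≡ 86
107^64 ≡ 86^2 = 7396 ≡ 37
84 = 64 + 16 + 4, so 107^84 ≡ 37·106·201 ≡ 17 (mod 223)
84^2 = 7056 ≡ 143
84^4 ≡ 143^2 = 20449 ≡ 156
84^8 ≡ 156^2 = 24336 ≡ 29
84^16 ≡ 29^2 = 841 ≡ 172
84^32 ≡ 172^2 = 29584 ≡ 148
84^64 ≡ 148^2 = 21904 ≡ 50
84^128 ≡ 50^2 = 2500 ≡ 47
201 = 128 + 64 + 8 + 1, so 84^201 ≡ 47·50·29·84 ≡ 190 (mod 223)
y^r · r^s ≡ 17·190 = 3230 ≡ 108 (mod 223)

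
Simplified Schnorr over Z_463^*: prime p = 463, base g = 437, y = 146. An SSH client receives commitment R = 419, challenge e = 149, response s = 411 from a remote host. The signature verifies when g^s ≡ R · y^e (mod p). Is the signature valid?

invalid

g^s mod p:
437^2 = 190969 ≡ 213
437^4 ≡ 213^2 = 45369 ≡ 458
437^8 ≡ 458^2 = 209764 ≡ 25
437^16 ≡ 25^2 = 625 ≡ 162
437^32 ≡ 162^2 = 26244 ≡ 316
437^64 ≡ 316^2 = 99856 ≡ 311
437^128 ≡ 311^2 = 96721 ≡ 417
437^256 ≡ 417^2 = 173889 ≡ 264
411 = 256 + 128 + 16 + 8 + 2 + 1, so 437^411 ≡ 264·417·162·25·213·437 ≡ 70 (mod 463)
R · y^e mod p:
146^2 = 21316 ≡ 18
146^4 ≡ 18^2 = 324
146^8 ≡ 324^2 = 104976 ≡ 338
146^16 ≡ 338^2 = 114244 ≡ 346
146^32 ≡ 346^2 = 119716 ≡ 262
146^64 ≡ 262^2 = 68644 ≡ 120
146^128 ≡ 120^2 = 14400 ≡ 47
149 = 128 + 16 + 4 + 1, so 146^149 ≡ 47·346·324·146 ≡ 279 (mod 463)
419·279 = 116901 ≡ 225 (mod 463)
70 ≠ 225; the check fails.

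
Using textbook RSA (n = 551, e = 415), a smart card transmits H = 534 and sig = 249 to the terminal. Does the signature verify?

sig^2 ≡ 249^2 = 62001 ≡ 289
sig^4 ≡ 289^2 = 83521 ≡ 320
sig^8 ≡ 320^2 = 102400 ≡ 465
sig^16 ≡ 465^2 = 216225 ≡ 233
sig^32 ≡ 233^2 = 54289 ≡ 291
sig^64 ≡ 291^2 = 84681 ≡ 378
sig^128 ≡ 378^2 = 142884 ≡ 175
sig^256 ≡ 175^2 = 30625 ≡ 320
415 = 256 + 128 + 16 + 8 + 4 + 2 + 1, so sig^415 ≡ 320·175·233·465·320·289·249 ≡ 534 (mod 551)
Since 534 equals the digest 534, verification succeeds.

verifies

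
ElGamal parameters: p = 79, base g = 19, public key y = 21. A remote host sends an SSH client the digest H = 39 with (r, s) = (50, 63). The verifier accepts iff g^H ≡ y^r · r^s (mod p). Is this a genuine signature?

genuine

Left side g^H mod p:
19^39 mod 79 = 1
Right side y^r · r^s mod p:
21^50 mod 79 = 67
50^63 mod 79 = 46
67·46 = 3082 ≡ 1 (mod 79)
1 ≡ 1 (mod 79), so the signature is genuine.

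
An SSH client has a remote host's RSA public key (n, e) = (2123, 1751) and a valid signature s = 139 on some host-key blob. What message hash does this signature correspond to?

s^2 ≡ 139^2 = 19321 ≡ 214
s^4 ≡ 214^2 = 45796 ≡ 1213
s^8 ≡ 1213^2 = 1471369 ≡ 130
s^16 ≡ 130^2 = 16900 ≡ 2039
s^32 ≡ 2039^2 = 4157521 ≡ 687
s^64 ≡ 687^2 = 471969 ≡ 663
s^128 ≡ 663^2 = 439569 ≡ 108
s^256 ≡ 108^2 = 11664 ≡ 1049
s^512 ≡ 1049^2 = 1100401 ≡ 687
s^1024 ≡ 687^2 = 471969 ≡ 663
1751 = 1024 + 512 + 128 + 64 + 16 + 4 + 2 + 1, so s^1751 ≡ 663·687·108·663·2039·1213·214·139 ≡ 95 (mod 2123)

95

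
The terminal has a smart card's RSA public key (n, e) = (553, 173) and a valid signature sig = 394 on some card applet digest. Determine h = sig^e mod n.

sig^173 mod 553 = 473

473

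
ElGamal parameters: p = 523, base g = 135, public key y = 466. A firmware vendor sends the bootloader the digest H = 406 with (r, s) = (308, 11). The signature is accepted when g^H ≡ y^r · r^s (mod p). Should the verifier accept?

reject

Left side g^H mod p:
135^2 = 18225 ≡ 443
135^4 ≡ 443^2 = 196249 ≡ 124
135^8 ≡ 124^2 = 15376 ≡ 209
135^16 ≡ 209^2 = 43681 ≡ 272
135^32 ≡ 272^2 = 73984 ≡ 241
135^64 ≡ 241^2 = 58081 ≡ 28
135^128 ≡ 28^2 = 784 ≡ 261
135^256 ≡ 261^2 = 68121 ≡ 131
406 = 256 + 128 + 16 + 4 + 2, so 135^406 ≡ 131·261·272·124·443 ≡ 468 (mod 523)
Right side y^r · r^s mod p:
466^2 = 217156 ≡ 111
466^4 ≡ 111^2 = 12321 ≡ 292
466^8 ≡ 292^2 = 85264 ≡ 15
466^16 ≡ 15^2 = 225
466^32 ≡ 225^2 = 50625 ≡ 417
466^64 ≡ 417^2 = 173889 ≡ 253
466^128 ≡ 253^2 = 64009 ≡ 203
466^256 ≡ 203^2 = 41209 ≡ 415
308 = 256 + 32 + 16 + 4, so 466^308 ≡ 415·417·225·292 ≡ 501 (mod 523)
308^2 = 94864 ≡ 201
308^4 ≡ 201^2 = 40401 ≡ 130
308^8 ≡ 130^2 = 16900 ≡ 164
11 = 8 + 2 + 1, so 308^11 ≡ 164·201·308 ≡ 436 (mod 523)
501·436 = 218436 ≡ 345 (mod 523)
468 ≠ 345, so verification fails.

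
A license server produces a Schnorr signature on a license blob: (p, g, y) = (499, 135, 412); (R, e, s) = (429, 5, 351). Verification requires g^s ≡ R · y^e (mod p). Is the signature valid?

invalid

g^s mod p:
135^2 = 18225 ≡ 261
135^4 ≡ 261^2 = 68121 ≡ 257
135^8 ≡ 257^2 = 66049 ≡ 181
135^16 ≡ 181^2 = 32761 ≡ 326
135^32 ≡ 326^2 = 106276 ≡ 488
135^64 ≡ 488^2 = 238144 ≡ 121
135^128 ≡ 121^2 = 14641 ≡ 170
135^256 ≡ 170^2 = 28900 ≡ 457
351 = 256 + 64 + 16 + 8 + 4 + 2 + 1, so 135^351 ≡ 457·121·326·181·257·261·135 ≡ 403 (mod 499)
R · y^e mod p:
412^2 = 169744 ≡ 84
412^4 ≡ 84^2 = 7056 ≡ 70
5 = 4 + 1, so 412^5 ≡ 70·412 ≡ 397 (mod 499)
429·397 = 170313 ≡ 154 (mod 499)
403 ≠ 154; the check fails.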